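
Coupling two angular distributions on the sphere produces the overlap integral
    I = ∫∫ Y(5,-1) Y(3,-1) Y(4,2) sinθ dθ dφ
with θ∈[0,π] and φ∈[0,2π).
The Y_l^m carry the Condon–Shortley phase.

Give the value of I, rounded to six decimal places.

Checks pass: Σm=0; 12 even; l₃=4∈[2,8].
(2·5+1)(2·3+1)(2·4+1) = 693
Δ: 4! 6! 2! / 13! → 1/180180
sum: t=1:−1/576 t=2:+1/144 t=3:−1/576 = 1/288
3j²(5 3 4; 0 0 0) = Δ·Π!·Σ² = 20/1001  (sign +1)
sum: t=0:+1/34560 t=1:−1/720 t=2:+1/384 = 43/34560
3j²(5 3 4; -1 -1 2) = Δ·Π!·Σ² = 1849/180180  (sign +1)
combine: 4πI² = 693·20/1001·1849/180180 = 1849/13013
take √, sign +1: I = 0.10633465

0.106335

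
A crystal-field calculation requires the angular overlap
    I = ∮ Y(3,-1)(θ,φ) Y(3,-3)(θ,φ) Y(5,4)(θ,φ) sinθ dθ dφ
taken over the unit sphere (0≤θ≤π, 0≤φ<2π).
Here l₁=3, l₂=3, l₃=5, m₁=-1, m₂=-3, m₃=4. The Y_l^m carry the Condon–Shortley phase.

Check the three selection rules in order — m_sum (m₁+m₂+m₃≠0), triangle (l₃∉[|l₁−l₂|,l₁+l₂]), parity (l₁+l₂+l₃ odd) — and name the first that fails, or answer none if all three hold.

parity

m₁+m₂+m₃ = -1 − 3 + 4 = 0  ✓
triangle: |3−3|=0 ≤ l₃=5 ≤ 3+3=6  ✓
parity: l₁+l₂+l₃ = 11 is odd  ✗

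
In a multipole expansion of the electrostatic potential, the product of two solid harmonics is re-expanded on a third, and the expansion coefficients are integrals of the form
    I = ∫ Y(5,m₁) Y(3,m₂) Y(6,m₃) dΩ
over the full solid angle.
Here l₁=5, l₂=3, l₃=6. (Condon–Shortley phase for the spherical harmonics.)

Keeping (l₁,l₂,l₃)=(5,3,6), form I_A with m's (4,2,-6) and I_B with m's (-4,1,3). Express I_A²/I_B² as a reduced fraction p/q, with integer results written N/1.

l's match ⇒ only the (l;m) 3-j factors differ between A and B.
A: triangle coeff Δ(5,3,6) = 1/675675; Σ_t [1,1]: t=1:−1/967680 = -1/967680; (3j)²=3/91 [(5 3 6; 4 2 -6)], sign=-1
B: triangle coeff Δ(5,3,6) = 1/675675; Σ_t [1,2]: t=1:−1/241920 t=2:+1/40320 = 1/48384; (3j)²=24/1001 [(5 3 6; -4 1 3)], sign=-1
I_A²/I_B² = (3/91)/(24/1001) = 11/8

11/8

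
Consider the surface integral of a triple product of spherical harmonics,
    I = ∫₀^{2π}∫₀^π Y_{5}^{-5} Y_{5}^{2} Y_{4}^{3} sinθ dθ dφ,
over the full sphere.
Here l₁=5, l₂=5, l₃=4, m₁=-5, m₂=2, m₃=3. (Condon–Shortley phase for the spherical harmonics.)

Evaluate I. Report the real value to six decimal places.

0.140629

m-sum 0 ✓  L=14 even ✓  0≤4≤10 ✓
Π(2lᵢ+1) = 11×11×9 = 1089
triangle coeff Δ(5,5,4) = 1/3153150
Σ_t [1,5]: t=1:−1/69120 t=2:+1/1728 t=3:−1/576 t=4:+1/1728 t=5:−1/69120 = -7/11520
(3j)²=2/143 [(5 5 4; 0 0 0)], sign=-1
Σ_t [6,6]: t=6:+1/103680 = 1/103680
(3j)²=7/429 [(5 5 4; -5 2 3)], sign=-1
⇒ 4πI² = 42/169
I = (+1)√(42/169/(4π)) = 0.14062948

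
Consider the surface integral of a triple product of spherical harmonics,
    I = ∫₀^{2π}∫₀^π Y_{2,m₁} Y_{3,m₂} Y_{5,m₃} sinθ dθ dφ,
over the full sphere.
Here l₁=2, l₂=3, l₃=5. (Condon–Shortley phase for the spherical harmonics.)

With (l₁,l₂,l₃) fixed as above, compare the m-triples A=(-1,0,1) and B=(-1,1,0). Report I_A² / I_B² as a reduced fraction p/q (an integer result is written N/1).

Shared (l₁,l₂,l₃)=(2,3,5): N and (l;000)² cancel in I_A²/I_B².
A: Δ = 0!·4!·6!/11! = 1/2310; Racah Σ t=0..0: t=0:+1/216 = 1/216; ⇒ 3j(2 3 5; -1 0 1)² = 8/231, sgn +1
B: Δ = 0!·4!·6!/11! = 1/2310; Racah Σ t=0..0: t=0:+1/288 = 1/288; ⇒ 3j(2 3 5; -1 1 0)² = 5/231, sgn -1
I_A²/I_B² = (8/231)/(5/231) = 8/5

8/5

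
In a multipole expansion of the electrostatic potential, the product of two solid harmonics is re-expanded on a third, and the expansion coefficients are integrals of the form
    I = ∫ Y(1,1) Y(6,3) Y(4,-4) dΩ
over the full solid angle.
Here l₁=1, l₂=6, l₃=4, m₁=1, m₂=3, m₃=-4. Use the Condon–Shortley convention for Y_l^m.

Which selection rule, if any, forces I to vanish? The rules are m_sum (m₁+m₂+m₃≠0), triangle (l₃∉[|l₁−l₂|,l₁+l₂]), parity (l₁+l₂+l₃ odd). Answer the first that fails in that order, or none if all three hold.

triangle

azimuthal sum: 1 + 3 − 4 = 0  ✓
5 ≤ 4 ≤ 7 (triangle on l)  ✗
L = 1 + 6 + 4 = 11 (odd)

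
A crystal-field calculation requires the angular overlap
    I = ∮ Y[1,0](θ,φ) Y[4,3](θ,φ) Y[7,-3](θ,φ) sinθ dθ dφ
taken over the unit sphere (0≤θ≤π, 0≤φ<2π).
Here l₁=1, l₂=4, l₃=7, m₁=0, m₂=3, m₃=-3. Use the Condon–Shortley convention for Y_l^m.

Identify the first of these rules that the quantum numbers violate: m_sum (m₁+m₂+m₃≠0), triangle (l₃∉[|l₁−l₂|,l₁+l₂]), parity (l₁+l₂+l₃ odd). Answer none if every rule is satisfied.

m₁+m₂+m₃ = 0 + 3 − 3 = 0  ✓
triangle: |1−4|=3 ≤ l₃=7 ≤ 1+4=5  ✗
parity: l₁+l₂+l₃ = 12 is even

triangle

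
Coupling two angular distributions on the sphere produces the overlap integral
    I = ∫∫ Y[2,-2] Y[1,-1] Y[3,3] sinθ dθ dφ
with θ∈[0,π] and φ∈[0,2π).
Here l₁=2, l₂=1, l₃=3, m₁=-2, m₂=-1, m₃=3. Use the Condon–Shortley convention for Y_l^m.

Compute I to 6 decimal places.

-0.319865

Checks pass: Σm=0; 6 even; l₃=3∈[1,3].
(2·2+1)(2·1+1)(2·3+1) = 105
Δ: 0! 4! 2! / 7! → 1/105
sum: t=0:+1/4 = 1/4
3j²(2 1 3; 0 0 0) = Δ·Π!·Σ² = 3/35  (sign -1)
sum: t=0:+1/48 = 1/48
3j²(2 1 3; -2 -1 3) = Δ·Π!·Σ² = 1/7  (sign +1)
combine: 4πI² = 105·3/35·1/7 = 9/7
take √, sign -1: I = -0.31986543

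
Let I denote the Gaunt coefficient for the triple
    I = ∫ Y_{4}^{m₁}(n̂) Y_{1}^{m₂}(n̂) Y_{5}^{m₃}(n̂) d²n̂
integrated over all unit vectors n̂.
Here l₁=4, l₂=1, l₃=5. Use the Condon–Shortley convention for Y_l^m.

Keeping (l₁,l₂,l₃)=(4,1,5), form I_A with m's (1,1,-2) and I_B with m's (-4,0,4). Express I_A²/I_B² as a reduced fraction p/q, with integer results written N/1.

7/3

l's match ⇒ only the (l;m) 3-j factors differ between A and B.
A: triangle coeff Δ(4,1,5) = 1/495; Σ_t [0,0]: t=0:+1/1440 = 1/1440; (3j)²=7/165 [(4 1 5; 1 1 -2)], sign=-1
B: triangle coeff Δ(4,1,5) = 1/495; Σ_t [0,0]: t=0:+1/40320 = 1/40320; (3j)²=1/55 [(4 1 5; -4 0 4)], sign=-1
I_A²/I_B² = (7/165)/(1/55) = 7/3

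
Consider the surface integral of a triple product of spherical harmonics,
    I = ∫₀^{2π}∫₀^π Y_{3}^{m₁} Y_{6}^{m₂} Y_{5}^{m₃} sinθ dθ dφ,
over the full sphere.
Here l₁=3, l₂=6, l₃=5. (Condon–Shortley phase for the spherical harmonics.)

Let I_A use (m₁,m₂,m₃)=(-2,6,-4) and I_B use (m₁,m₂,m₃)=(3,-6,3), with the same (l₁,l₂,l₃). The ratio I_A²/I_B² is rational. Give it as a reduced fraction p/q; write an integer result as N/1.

3/1

Shared (l₁,l₂,l₃)=(3,6,5): N and (l;000)² cancel in I_A²/I_B².
A: Δ = 4!·2!·8!/15! = 1/675675; Racah Σ t=4..4: t=4:+1/967680 = 1/967680; ⇒ 3j(3 6 5; -2 6 -4)² = 3/91, sgn -1
B: Δ = 4!·2!·8!/15! = 1/675675; Racah Σ t=0..0: t=0:+1/1935360 = 1/1935360; ⇒ 3j(3 6 5; 3 -6 3)² = 1/91, sgn +1
I_A²/I_B² = (3/91)/(1/91) = 3/1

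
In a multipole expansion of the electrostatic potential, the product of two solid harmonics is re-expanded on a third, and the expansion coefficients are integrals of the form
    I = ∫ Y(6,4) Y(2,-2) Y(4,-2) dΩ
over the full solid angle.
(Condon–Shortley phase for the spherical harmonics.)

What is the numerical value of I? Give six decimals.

Checks pass: Σm=0; 12 even; l₃=4∈[4,8].
(2·6+1)(2·2+1)(2·4+1) = 585
Δ: 4! 8! 0! / 13! → 1/6435
sum: t=2:+1/2304 = 1/2304
3j²(6 2 4; 0 0 0) = Δ·Π!·Σ² = 5/143  (sign +1)
sum: t=0:+1/34560 = 1/34560
3j²(6 2 4; 4 -2 -2) = Δ·Π!·Σ² = 14/429  (sign +1)
combine: 4πI² = 585·5/143·14/429 = 1050/1573
take √, sign +1: I = 0.23047581

0.230476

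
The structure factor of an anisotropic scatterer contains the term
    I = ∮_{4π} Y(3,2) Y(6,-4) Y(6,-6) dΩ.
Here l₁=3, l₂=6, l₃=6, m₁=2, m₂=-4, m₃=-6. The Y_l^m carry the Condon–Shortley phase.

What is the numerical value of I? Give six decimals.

Σmᵢ = -8 ≠ 0, so the φ-integral vanishes; I = 0

0.000000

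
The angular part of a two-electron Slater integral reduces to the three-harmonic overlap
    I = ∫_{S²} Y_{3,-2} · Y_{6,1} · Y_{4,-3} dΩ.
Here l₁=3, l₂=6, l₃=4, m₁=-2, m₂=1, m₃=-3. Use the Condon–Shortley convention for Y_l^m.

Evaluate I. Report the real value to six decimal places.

0.000000

m-sum = -2 + 1 − 3 = -4 ≠ 0 ⇒ I = 0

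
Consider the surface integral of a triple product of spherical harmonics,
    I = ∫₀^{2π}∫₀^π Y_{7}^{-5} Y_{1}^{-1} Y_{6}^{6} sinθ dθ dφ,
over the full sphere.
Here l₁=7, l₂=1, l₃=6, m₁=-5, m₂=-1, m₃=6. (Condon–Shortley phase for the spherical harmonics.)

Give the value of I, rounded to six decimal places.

Rules hold: Σm=0, L=14 even, 6≤6≤8.
N = 15·3·13 = 585
Δ = 2!·12!·0!/15! = 1/1365
Racah Σ t=1..1: t=1:−1/518400 = -1/518400
⇒ 3j(7 1 6; 0 0 0)² = 7/195, sgn -1
Racah Σ t=0..0: t=0:+1/958003200 = 1/958003200
⇒ 3j(7 1 6; -5 -1 6)² = 1/1365, sgn +1
4πI² = N·(3j₀)²·(3jₘ)² = 1/65
I = -1·√(0.0153846/4π) = -0.03498955

-0.034990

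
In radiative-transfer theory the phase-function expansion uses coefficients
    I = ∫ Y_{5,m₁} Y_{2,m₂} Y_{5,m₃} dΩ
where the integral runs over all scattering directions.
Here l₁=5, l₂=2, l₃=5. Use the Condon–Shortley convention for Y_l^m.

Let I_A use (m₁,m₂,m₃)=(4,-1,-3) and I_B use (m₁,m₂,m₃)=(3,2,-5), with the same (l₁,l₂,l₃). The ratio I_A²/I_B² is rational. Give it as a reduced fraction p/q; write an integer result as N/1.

Shared (l₁,l₂,l₃)=(5,2,5): N and (l;000)² cancel in I_A²/I_B².
A: Δ = 2!·8!·2!/13! = 1/38610; Racah Σ t=0..1: t=0:+1/10080 t=1:−1/80640 = 1/11520; ⇒ 3j(5 2 5; 4 -1 -3)² = 49/1430, sgn +1
B: Δ = 2!·8!·2!/13! = 1/38610; Racah Σ t=2..2: t=2:+1/161280 = 1/161280; ⇒ 3j(5 2 5; 3 2 -5)² = 1/143, sgn +1
I_A²/I_B² = (49/1430)/(1/143) = 49/10

49/10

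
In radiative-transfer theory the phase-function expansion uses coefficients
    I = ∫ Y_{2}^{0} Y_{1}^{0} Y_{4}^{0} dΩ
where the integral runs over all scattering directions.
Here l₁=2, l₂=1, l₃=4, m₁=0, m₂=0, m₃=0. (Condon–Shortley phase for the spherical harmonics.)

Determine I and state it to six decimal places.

l₃=4 ∉ [1,3] — triangle fails ⇒ I = 0

0.000000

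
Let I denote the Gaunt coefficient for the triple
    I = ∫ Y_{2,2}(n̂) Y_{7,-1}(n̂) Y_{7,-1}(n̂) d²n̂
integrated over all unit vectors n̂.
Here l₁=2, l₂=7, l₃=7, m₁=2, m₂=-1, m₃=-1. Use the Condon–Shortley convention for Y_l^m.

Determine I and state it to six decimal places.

m-sum 0 ✓  L=16 even ✓  5≤7≤9 ✓
Π(2lᵢ+1) = 5×15×15 = 1125
triangle coeff Δ(2,7,7) = 1/185640
Σ_t [0,2]: t=0:+1/2419200 t=1:−1/518400 t=2:+1/2419200 = -1/907200
(3j)²=56/3315 [(2 7 7; 0 0 0)], sign=+1
Σ_t [0,0]: t=0:+1/2073600 = 1/2073600
(3j)²=28/1105 [(2 7 7; 2 -1 -1)], sign=+1
⇒ 4πI² = 23520/48841
I = (+1)√(23520/48841/(4π)) = 0.19575887

0.195759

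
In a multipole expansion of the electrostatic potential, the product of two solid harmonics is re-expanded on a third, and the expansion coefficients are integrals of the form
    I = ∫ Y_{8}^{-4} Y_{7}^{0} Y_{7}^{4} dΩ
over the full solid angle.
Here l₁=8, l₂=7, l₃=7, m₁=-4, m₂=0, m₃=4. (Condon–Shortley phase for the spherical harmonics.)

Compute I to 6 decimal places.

-0.069358

Checks pass: Σm=0; 22 even; l₃=7∈[1,15].
(2·8+1)(2·7+1)(2·7+1) = 3825
Δ: 8! 8! 6! / 23! → 1/22086194130
sum: t=1:−1/18289152000 t=2:+1/248832000 t=3:−1/24883200 t=4:+1/11943936 t=5:−1/24883200 t=6:+1/248832000 t=7:−1/18289152000 = 11/975421440
3j²(8 7 7; 0 0 0) = Δ·Π!·Σ² = 1750/289731  (sign -1)
sum: t=4:+1/836075520 t=5:−1/174182400 t=6:+1/248832000 t=7:−1/2612736000 = -19/20901888000
3j²(8 7 7; -4 0 4) = Δ·Π!·Σ² = 133/50830  (sign +1)
combine: 4πI² = 3825·1750/289731·133/50830 = 91875/1519817
take √, sign -1: I = -0.06935824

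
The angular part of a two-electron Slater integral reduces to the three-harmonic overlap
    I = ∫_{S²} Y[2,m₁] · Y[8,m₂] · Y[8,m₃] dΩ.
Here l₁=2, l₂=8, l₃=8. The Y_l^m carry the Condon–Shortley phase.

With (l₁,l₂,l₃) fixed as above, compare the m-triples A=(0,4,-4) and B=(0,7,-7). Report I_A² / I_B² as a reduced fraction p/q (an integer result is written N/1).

64/625

Same 2,8,8: normalisation and zero-m 3j drop out of the ratio.
A: Δ: 2! 2! 14! / 19! → 1/348840; sum: t=0:+1/3832012800 t=1:−1/239500800 t=2:+1/348364800 = -1/958003200; 3j²(2 8 8; 0 4 -4) = Δ·Π!·Σ² = 8/4845  (sign -1)
B: Δ: 2! 2! 14! / 19! → 1/348840; sum: t=1:−1/87178291200 t=2:+1/24908083200 = 1/34871316480; 3j²(2 8 8; 0 7 -7) = Δ·Π!·Σ² = 125/7752  (sign -1)
I_A²/I_B² = (8/4845)/(125/7752) = 64/625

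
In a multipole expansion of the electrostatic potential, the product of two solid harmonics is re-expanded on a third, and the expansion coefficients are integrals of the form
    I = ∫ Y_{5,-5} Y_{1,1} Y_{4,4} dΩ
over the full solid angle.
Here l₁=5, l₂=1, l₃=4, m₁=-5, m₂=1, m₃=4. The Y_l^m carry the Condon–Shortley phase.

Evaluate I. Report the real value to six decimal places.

m-sum 0 ✓  L=10 even ✓  4≤4≤6 ✓
Π(2lᵢ+1) = 11×3×9 = 297
triangle coeff Δ(5,1,4) = 1/495
Σ_t [1,1]: t=1:−1/576 = -1/576
(3j)²=5/99 [(5 1 4; 0 0 0)], sign=-1
Σ_t [2,2]: t=2:+1/80640 = 1/80640
(3j)²=1/11 [(5 1 4; -5 1 4)], sign=+1
⇒ 4πI² = 15/11
I = (-1)√(15/11/(4π)) = -0.32941575

-0.329416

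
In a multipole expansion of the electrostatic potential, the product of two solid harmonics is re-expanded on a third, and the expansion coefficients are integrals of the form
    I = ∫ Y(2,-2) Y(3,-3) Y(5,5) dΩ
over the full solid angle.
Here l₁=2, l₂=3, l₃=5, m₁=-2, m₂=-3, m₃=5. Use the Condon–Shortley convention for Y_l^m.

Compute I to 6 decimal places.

m-sum 0 ✓  L=10 even ✓  1≤5≤5 ✓
Π(2lᵢ+1) = 5×7×11 = 385
triangle coeff Δ(2,3,5) = 1/2310
Σ_t [0,0]: t=0:+1/144 = 1/144
(3j)²=10/231 [(2 3 5; 0 0 0)], sign=-1
Σ_t [0,0]: t=0:+1/17280 = 1/17280
(3j)²=1/11 [(2 3 5; -2 -3 5)], sign=+1
⇒ 4πI² = 50/33
I = (-1)√(50/33/(4π)) = -0.34723469

-0.347235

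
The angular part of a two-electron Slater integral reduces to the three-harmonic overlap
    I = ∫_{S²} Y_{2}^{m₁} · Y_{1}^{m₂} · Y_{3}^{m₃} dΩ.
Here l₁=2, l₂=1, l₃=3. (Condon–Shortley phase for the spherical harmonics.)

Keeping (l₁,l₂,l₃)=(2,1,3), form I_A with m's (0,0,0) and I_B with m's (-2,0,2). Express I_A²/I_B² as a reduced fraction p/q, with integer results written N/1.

Shared (l₁,l₂,l₃)=(2,1,3): N and (l;000)² cancel in I_A²/I_B².
A: Δ = 0!·4!·2!/7! = 1/105; Racah Σ t=0..0: t=0:+1/4 = 1/4; ⇒ 3j(2 1 3; 0 0 0)² = 3/35, sgn -1
B: Δ = 0!·4!·2!/7! = 1/105; Racah Σ t=0..0: t=0:+1/24 = 1/24; ⇒ 3j(2 1 3; -2 0 2)² = 1/21, sgn -1
I_A²/I_B² = (3/35)/(1/21) = 9/5

9/5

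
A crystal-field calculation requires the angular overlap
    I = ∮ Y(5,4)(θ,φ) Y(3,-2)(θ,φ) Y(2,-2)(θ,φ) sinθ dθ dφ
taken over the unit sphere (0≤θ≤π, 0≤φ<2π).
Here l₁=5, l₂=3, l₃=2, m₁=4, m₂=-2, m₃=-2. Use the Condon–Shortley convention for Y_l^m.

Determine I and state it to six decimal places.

Checks pass: Σm=0; 10 even; l₃=2∈[2,8].
(2·5+1)(2·3+1)(2·2+1) = 385
Δ: 6! 4! 0! / 11! → 1/2310
sum: t=3:−1/144 = -1/144
3j²(5 3 2; 0 0 0) = Δ·Π!·Σ² = 10/231  (sign -1)
sum: t=1:−1/2880 = -1/2880
3j²(5 3 2; 4 -2 -2) = Δ·Π!·Σ² = 3/55  (sign -1)
combine: 4πI² = 385·10/231·3/55 = 10/11
take √, sign +1: I = 0.26896683

0.268967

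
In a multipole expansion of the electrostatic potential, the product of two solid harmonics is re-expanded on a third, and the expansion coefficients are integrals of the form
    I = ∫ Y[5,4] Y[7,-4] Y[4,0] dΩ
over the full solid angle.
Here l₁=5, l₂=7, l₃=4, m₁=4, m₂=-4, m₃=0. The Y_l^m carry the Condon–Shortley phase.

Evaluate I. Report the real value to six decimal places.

-0.153174

Checks pass: Σm=0; 16 even; l₃=4∈[2,12].
(2·5+1)(2·7+1)(2·4+1) = 1485
Δ: 8! 2! 6! / 17! → 1/6126120
sum: t=3:−1/69120 t=4:+1/20736 t=5:−1/69120 = 1/51840
3j²(5 7 4; 0 0 0) = Δ·Π!·Σ² = 280/21879  (sign +1)
sum: t=0:+1/1451520 t=1:−1/483840 = -1/725760
3j²(5 7 4; 4 -4 0) = Δ·Π!·Σ² = 24/1547  (sign -1)
combine: 4πI² = 1485·280/21879·24/1547 = 14400/48841
take √, sign -1: I = -0.15317364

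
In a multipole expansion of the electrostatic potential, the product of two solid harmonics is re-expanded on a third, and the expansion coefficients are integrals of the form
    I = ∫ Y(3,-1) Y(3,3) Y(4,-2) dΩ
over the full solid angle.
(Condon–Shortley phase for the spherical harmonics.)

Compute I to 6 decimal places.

-0.188451

m-sum 0 ✓  L=10 even ✓  0≤4≤6 ✓
Π(2lᵢ+1) = 7×7×9 = 441
triangle coeff Δ(3,3,4) = 1/34650
Σ_t [0,2]: t=0:+1/72 t=1:−1/16 t=2:+1/72 = -5/144
(3j)²=2/77 [(3 3 4; 0 0 0)], sign=-1
Σ_t [2,2]: t=2:+1/192 = 1/192
(3j)²=3/77 [(3 3 4; -1 3 -2)], sign=+1
⇒ 4πI² = 54/121
I = (-1)√(54/121/(4π)) = -0.18845135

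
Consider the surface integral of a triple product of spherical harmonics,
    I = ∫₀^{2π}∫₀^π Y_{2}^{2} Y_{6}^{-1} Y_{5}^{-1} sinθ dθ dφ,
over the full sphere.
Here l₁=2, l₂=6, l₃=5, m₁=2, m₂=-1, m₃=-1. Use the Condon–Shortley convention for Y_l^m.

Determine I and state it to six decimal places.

0.000000

L=13 odd ⇒ parity kills the (l;000) factor ⇒ I = 0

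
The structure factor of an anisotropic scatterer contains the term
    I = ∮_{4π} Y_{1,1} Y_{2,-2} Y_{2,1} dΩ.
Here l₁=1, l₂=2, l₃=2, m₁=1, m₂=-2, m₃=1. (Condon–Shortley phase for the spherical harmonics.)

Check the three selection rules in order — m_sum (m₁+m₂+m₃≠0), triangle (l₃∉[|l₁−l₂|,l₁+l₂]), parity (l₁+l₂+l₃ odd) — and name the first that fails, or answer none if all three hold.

parity

azimuthal sum: 1 − 2 + 1 = 0  ✓
1 ≤ 2 ≤ 3 (triangle on l)  ✓
L = 1 + 2 + 2 = 5 (odd)  ✗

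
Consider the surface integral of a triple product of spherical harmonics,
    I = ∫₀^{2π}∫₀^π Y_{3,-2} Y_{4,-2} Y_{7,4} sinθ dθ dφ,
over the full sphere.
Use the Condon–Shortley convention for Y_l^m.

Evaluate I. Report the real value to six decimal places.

Rules hold: Σm=0, L=14 even, 1≤7≤7.
N = 7·9·15 = 945
Δ = 0!·6!·8!/15! = 1/45045
Racah Σ t=0..0: t=0:+1/20736 = 1/20736
⇒ 3j(3 4 7; 0 0 0)² = 35/1287, sgn -1
Racah Σ t=0..0: t=0:+1/172800 = 1/172800
⇒ 3j(3 4 7; -2 -2 4)² = 2/65, sgn -1
4πI² = N·(3j₀)²·(3jₘ)² = 1470/1859
I = +1·√(0.790748/4π) = 0.25084996

0.250850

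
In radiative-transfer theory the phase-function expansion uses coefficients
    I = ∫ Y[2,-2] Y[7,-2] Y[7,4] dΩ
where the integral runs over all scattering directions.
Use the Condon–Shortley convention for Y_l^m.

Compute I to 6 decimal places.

Rules hold: Σm=0, L=16 even, 5≤7≤9.
N = 5·15·15 = 1125
Δ = 2!·2!·12!/17! = 1/185640
Racah Σ t=0..2: t=0:+1/2419200 t=1:−1/518400 t=2:+1/2419200 = -1/907200
⇒ 3j(2 7 7; 0 0 0)² = 56/3315, sgn +1
Racah Σ t=2..2: t=2:+1/8709120 = 1/8709120
⇒ 3j(2 7 7; -2 -2 4)² = 55/3094, sgn -1
4πI² = N·(3j₀)²·(3jₘ)² = 16500/48841
I = -1·√(0.337831/4π) = -0.16396259

-0.163963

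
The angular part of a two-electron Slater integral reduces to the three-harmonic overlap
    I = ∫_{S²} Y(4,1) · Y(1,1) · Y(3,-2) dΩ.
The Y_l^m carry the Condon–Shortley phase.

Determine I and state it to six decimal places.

-0.106622

Rules hold: Σm=0, L=8 even, 3≤3≤5.
N = 9·3·7 = 189
Δ = 2!·6!·0!/9! = 1/252
Racah Σ t=1..1: t=1:−1/36 = -1/36
⇒ 3j(4 1 3; 0 0 0)² = 4/63, sgn +1
Racah Σ t=2..2: t=2:+1/240 = 1/240
⇒ 3j(4 1 3; 1 1 -2)² = 1/84, sgn -1
4πI² = N·(3j₀)²·(3jₘ)² = 1/7
I = -1·√(0.142857/4π) = -0.10662181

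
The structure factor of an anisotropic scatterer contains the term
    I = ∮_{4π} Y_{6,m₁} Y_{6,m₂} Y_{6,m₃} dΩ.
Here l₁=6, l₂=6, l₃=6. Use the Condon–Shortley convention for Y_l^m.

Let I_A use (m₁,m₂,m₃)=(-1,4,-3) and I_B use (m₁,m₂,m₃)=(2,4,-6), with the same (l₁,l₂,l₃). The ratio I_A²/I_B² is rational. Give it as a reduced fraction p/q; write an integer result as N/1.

25/88

Same 6,6,6: normalisation and zero-m 3j drop out of the ratio.
A: Δ: 6! 6! 6! / 19! → 1/325909584; sum: t=4:+1/1244160 t=5:−1/691200 t=6:+1/4147200 = -1/2488320; 3j²(6 6 6; -1 4 -3) = Δ·Π!·Σ² = 875/184756  (sign +1)
B: Δ: 6! 6! 6! / 19! → 1/325909584; sum: t=4:+1/24883200 = 1/24883200; 3j²(6 6 6; 2 4 -6) = Δ·Π!·Σ² = 70/4199  (sign +1)
I_A²/I_B² = (875/184756)/(70/4199) = 25/88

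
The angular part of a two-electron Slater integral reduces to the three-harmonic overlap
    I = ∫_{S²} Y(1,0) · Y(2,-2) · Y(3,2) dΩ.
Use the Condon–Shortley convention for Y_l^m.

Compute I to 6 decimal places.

m-sum 0 ✓  L=6 even ✓  1≤3≤3 ✓
Π(2lᵢ+1) = 3×5×7 = 105
triangle coeff Δ(1,2,3) = 1/105
Σ_t [0,0]: t=0:+1/4 = 1/4
(3j)²=3/35 [(1 2 3; 0 0 0)], sign=-1
Σ_t [0,0]: t=0:+1/24 = 1/24
(3j)²=1/21 [(1 2 3; 0 -2 2)], sign=-1
⇒ 4πI² = 3/7
I = (+1)√(3/7/(4π)) = 0.18467439

0.184674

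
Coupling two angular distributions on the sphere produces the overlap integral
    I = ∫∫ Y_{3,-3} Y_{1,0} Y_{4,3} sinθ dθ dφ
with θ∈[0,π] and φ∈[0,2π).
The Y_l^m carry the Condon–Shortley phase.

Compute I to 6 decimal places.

m-sum 0 ✓  L=8 even ✓  2≤4≤4 ✓
Π(2lᵢ+1) = 7×3×9 = 189
triangle coeff Δ(3,1,4) = 1/252
Σ_t [0,0]: t=0:+1/36 = 1/36
(3j)²=4/63 [(3 1 4; 0 0 0)], sign=+1
Σ_t [0,0]: t=0:+1/720 = 1/720
(3j)²=1/36 [(3 1 4; -3 0 3)], sign=-1
⇒ 4πI² = 1/3
I = (-1)√(1/3/(4π)) = -0.16286750

-0.162868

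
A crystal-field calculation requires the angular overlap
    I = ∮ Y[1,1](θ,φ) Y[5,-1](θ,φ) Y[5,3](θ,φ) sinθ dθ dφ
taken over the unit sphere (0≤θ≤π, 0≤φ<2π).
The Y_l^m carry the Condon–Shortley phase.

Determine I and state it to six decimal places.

Σmᵢ = 3 ≠ 0, so the φ-integral vanishes; I = 0

0.000000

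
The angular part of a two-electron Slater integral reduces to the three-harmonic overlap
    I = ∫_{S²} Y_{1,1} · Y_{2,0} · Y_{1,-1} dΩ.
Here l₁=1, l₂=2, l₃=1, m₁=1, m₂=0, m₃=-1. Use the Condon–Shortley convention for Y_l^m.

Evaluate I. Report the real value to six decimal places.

Checks pass: Σm=0; 4 even; l₃=1∈[1,3].
(2·1+1)(2·2+1)(2·1+1) = 45
Δ: 2! 0! 2! / 5! → 1/30
sum: t=1:−1/1 = -1/1
3j²(1 2 1; 0 0 0) = Δ·Π!·Σ² = 2/15  (sign +1)
sum: t=0:+1/4 = 1/4
3j²(1 2 1; 1 0 -1) = Δ·Π!·Σ² = 1/30  (sign +1)
combine: 4πI² = 45·2/15·1/30 = 1/5
take √, sign +1: I = 0.12615663

0.126157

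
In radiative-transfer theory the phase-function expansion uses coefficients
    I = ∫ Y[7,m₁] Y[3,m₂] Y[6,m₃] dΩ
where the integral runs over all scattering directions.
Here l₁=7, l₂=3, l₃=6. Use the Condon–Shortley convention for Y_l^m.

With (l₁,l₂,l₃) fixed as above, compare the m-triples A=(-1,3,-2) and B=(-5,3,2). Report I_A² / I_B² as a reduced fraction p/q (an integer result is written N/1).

196/297

Shared (l₁,l₂,l₃)=(7,3,6): N and (l;000)² cancel in I_A²/I_B².
A: Δ = 4!·10!·2!/17! = 1/2042040; Racah Σ t=4..4: t=4:+1/829440 = 1/829440; ⇒ 3j(7 3 6; -1 3 -2)² = 35/2431, sgn +1
B: Δ = 4!·10!·2!/17! = 1/2042040; Racah Σ t=4..4: t=4:+1/3870720 = 1/3870720; ⇒ 3j(7 3 6; -5 3 2)² = 135/6188, sgn +1
I_A²/I_B² = (35/2431)/(135/6188) = 196/297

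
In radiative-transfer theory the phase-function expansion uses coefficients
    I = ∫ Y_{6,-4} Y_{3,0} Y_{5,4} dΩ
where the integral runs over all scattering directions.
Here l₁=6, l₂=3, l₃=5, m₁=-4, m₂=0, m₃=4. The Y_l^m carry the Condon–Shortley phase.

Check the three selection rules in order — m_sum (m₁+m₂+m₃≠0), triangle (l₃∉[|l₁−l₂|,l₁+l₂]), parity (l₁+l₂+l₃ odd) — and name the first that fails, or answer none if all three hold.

azimuthal sum: -4 + 0 + 4 = 0  ✓
3 ≤ 5 ≤ 9 (triangle on l)  ✓
L = 6 + 3 + 5 = 14 (even)  ✓

none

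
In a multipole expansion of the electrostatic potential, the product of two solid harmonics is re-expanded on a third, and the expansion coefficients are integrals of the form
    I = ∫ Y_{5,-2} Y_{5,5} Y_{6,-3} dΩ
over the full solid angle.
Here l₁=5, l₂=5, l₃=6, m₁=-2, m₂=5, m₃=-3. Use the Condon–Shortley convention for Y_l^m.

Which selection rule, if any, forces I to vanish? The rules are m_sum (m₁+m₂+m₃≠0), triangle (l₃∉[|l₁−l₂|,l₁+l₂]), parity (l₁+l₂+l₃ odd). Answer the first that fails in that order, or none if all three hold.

none

azimuthal sum: -2 + 5 − 3 = 0  ✓
0 ≤ 6 ≤ 10 (triangle on l)  ✓
L = 5 + 5 + 6 = 16 (even)  ✓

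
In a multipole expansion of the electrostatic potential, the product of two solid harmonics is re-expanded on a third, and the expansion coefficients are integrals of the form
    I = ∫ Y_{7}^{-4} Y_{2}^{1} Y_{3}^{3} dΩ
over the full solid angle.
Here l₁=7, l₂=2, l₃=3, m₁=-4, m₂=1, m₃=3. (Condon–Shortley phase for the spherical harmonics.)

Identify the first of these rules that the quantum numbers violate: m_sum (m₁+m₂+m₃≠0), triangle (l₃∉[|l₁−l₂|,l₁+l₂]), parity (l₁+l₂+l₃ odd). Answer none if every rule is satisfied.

m₁+m₂+m₃ = -4 + 1 + 3 = 0  ✓
triangle: |7−2|=5 ≤ l₃=3 ≤ 7+2=9  ✗
parity: l₁+l₂+l₃ = 12 is even

triangle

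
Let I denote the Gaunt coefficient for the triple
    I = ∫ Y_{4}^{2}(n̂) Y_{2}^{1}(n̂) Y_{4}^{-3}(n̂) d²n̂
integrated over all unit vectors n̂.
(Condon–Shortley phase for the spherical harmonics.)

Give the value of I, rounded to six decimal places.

-0.187702

m-sum 0 ✓  L=10 even ✓  2≤4≤6 ✓
Π(2lᵢ+1) = 9×5×9 = 405
triangle coeff Δ(4,2,4) = 1/13860
Σ_t [0,2]: t=0:+1/192 t=1:−1/36 t=2:+1/192 = -5/288
(3j)²=20/693 [(4 2 4; 0 0 0)], sign=-1
Σ_t [1,2]: t=1:−1/240 t=2:+1/1440 = -1/288
(3j)²=5/132 [(4 2 4; 2 1 -3)], sign=+1
⇒ 4πI² = 375/847
I = (-1)√(375/847/(4π)) = -0.18770204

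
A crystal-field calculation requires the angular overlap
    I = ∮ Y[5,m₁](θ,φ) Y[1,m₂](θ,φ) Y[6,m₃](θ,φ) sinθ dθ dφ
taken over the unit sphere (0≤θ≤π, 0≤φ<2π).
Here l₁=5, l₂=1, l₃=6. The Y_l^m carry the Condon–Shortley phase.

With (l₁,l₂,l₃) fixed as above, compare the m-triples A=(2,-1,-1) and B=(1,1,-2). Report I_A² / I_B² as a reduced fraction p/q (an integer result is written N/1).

l's match ⇒ only the (l;m) 3-j factors differ between A and B.
A: triangle coeff Δ(5,1,6) = 1/858; Σ_t [0,0]: t=0:+1/60480 = 1/60480; (3j)²=5/429 [(5 1 6; 2 -1 -1)], sign=-1
B: triangle coeff Δ(5,1,6) = 1/858; Σ_t [0,0]: t=0:+1/34560 = 1/34560; (3j)²=14/429 [(5 1 6; 1 1 -2)], sign=+1
I_A²/I_B² = (5/429)/(14/429) = 5/14

5/14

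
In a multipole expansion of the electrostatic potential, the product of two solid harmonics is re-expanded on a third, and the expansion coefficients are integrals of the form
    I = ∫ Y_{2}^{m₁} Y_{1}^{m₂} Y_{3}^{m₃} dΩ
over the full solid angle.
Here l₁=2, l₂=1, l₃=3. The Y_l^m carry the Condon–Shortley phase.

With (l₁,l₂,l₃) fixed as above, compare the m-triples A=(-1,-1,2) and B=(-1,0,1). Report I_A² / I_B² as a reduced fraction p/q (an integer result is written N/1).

l's match ⇒ only the (l;m) 3-j factors differ between A and B.
A: triangle coeff Δ(2,1,3) = 1/105; Σ_t [0,0]: t=0:+1/12 = 1/12; (3j)²=2/21 [(2 1 3; -1 -1 2)], sign=-1
B: triangle coeff Δ(2,1,3) = 1/105; Σ_t [0,0]: t=0:+1/6 = 1/6; (3j)²=8/105 [(2 1 3; -1 0 1)], sign=+1
I_A²/I_B² = (2/21)/(8/105) = 5/4

5/4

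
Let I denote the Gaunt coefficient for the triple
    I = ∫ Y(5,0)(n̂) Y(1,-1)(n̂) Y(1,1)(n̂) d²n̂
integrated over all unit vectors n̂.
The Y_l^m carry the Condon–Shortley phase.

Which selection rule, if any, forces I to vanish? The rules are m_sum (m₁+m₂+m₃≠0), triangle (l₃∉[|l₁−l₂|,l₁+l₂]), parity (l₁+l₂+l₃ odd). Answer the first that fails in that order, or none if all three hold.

m₁+m₂+m₃ = 0 − 1 + 1 = 0  ✓
triangle: |5−1|=4 ≤ l₃=1 ≤ 5+1=6  ✗
parity: l₁+l₂+l₃ = 7 is odd

triangle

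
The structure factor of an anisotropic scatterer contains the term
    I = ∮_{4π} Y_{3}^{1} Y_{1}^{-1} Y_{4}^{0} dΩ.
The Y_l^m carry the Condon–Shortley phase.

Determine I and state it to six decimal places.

Checks pass: Σm=0; 8 even; l₃=4∈[2,4].
(2·3+1)(2·1+1)(2·4+1) = 189
Δ: 0! 6! 2! / 9! → 1/252
sum: t=0:+1/36 = 1/36
3j²(3 1 4; 0 0 0) = Δ·Π!·Σ² = 4/63  (sign +1)
sum: t=0:+1/96 = 1/96
3j²(3 1 4; 1 -1 0) = Δ·Π!·Σ² = 1/42  (sign +1)
combine: 4πI² = 189·4/63·1/42 = 2/7
take √, sign +1: I = 0.15078601

0.150786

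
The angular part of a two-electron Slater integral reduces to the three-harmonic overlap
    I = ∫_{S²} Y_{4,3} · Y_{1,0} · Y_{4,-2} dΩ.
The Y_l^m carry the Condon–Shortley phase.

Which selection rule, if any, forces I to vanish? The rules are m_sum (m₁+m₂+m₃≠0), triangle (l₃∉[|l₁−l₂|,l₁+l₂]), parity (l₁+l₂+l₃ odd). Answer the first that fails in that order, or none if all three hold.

m_sum

Σmᵢ = 1  ✗
l₃∈[|l₁−l₂|,l₁+l₂]=[3,5], have l₃=4
Σlᵢ = 9 ⇒ odd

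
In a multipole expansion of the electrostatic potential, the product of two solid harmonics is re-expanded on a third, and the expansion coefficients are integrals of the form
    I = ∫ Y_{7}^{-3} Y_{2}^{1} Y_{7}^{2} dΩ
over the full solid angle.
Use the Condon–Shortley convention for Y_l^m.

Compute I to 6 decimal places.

-0.123591

Rules hold: Σm=0, L=16 even, 5≤7≤9.
N = 15·5·15 = 1125
Δ = 2!·12!·2!/17! = 1/185640
Racah Σ t=0..2: t=0:+1/2419200 t=1:−1/518400 t=2:+1/2419200 = -1/907200
⇒ 3j(7 2 7; 0 0 0)² = 56/3315, sgn +1
Racah Σ t=1..2: t=1:−1/4354560 t=2:+1/1935360 = 1/3483648
⇒ 3j(7 2 7; -3 1 2)² = 125/12376, sgn -1
4πI² = N·(3j₀)²·(3jₘ)² = 9375/48841
I = -1·√(0.191949/4π) = -0.12359145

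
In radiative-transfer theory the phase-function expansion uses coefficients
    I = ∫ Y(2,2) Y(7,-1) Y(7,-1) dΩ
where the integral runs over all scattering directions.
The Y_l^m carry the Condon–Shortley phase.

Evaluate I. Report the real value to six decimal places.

0.195759

Checks pass: Σm=0; 16 even; l₃=7∈[5,9].
(2·2+1)(2·7+1)(2·7+1) = 1125
Δ: 2! 2! 12! / 17! → 1/185640
sum: t=0:+1/2419200 t=1:−1/518400 t=2:+1/2419200 = -1/907200
3j²(2 7 7; 0 0 0) = Δ·Π!·Σ² = 56/3315  (sign +1)
sum: t=0:+1/2073600 = 1/2073600
3j²(2 7 7; 2 -1 -1) = Δ·Π!·Σ² = 28/1105  (sign +1)
combine: 4πI² = 1125·56/3315·28/1105 = 23520/48841
take √, sign +1: I = 0.19575887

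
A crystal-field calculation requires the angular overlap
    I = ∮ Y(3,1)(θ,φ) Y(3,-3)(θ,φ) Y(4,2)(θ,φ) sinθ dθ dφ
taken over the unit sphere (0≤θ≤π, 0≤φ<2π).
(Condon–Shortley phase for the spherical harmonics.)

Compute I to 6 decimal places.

m-sum 0 ✓  L=10 even ✓  0≤4≤6 ✓
Π(2lᵢ+1) = 7×7×9 = 441
triangle coeff Δ(3,3,4) = 1/34650
Σ_t [0,2]: t=0:+1/72 t=1:−1/16 t=2:+1/72 = -5/144
(3j)²=2/77 [(3 3 4; 0 0 0)], sign=-1
Σ_t [0,0]: t=0:+1/192 = 1/192
(3j)²=3/77 [(3 3 4; 1 -3 2)], sign=+1
⇒ 4πI² = 54/121
I = (-1)√(54/121/(4π)) = -0.18845135

-0.188451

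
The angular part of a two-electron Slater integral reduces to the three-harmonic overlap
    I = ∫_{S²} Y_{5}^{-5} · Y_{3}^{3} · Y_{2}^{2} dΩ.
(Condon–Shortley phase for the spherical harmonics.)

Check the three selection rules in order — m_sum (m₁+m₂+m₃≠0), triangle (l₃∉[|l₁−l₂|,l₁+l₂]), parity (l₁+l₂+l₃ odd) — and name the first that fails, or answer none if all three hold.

m₁+m₂+m₃ = -5 + 3 + 2 = 0  ✓
triangle: |5−3|=2 ≤ l₃=2 ≤ 5+3=8  ✓
parity: l₁+l₂+l₃ = 10 is even  ✓

none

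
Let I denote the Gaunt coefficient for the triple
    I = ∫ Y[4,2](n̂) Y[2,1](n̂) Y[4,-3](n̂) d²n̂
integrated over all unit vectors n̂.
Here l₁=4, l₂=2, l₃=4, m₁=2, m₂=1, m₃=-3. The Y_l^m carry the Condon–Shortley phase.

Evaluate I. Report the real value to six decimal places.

m-sum 0 ✓  L=10 even ✓  2≤4≤6 ✓
Π(2lᵢ+1) = 9×5×9 = 405
triangle coeff Δ(4,2,4) = 1/13860
Σ_t [0,2]: t=0:+1/192 t=1:−1/36 t=2:+1/192 = -5/288
(3j)²=20/693 [(4 2 4; 0 0 0)], sign=-1
Σ_t [1,2]: t=1:−1/240 t=2:+1/1440 = -1/288
(3j)²=5/132 [(4 2 4; 2 1 -3)], sign=+1
⇒ 4πI² = 375/847
I = (-1)√(375/847/(4π)) = -0.18770204

-0.187702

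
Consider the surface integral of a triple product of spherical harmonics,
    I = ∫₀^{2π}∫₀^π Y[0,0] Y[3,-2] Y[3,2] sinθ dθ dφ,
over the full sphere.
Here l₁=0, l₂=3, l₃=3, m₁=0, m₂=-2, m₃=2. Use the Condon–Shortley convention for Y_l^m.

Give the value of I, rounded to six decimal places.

0.282095

Rules hold: Σm=0, L=6 even, 3≤3≤3.
N = 1·7·7 = 49
Δ = 0!·0!·6!/7! = 1/7
Racah Σ t=0..0: t=0:+1/36 = 1/36
⇒ 3j(0 3 3; 0 0 0)² = 1/7, sgn -1
Racah Σ t=0..0: t=0:+1/120 = 1/120
⇒ 3j(0 3 3; 0 -2 2)² = 1/7, sgn -1
4πI² = N·(3j₀)²·(3jₘ)² = 1/1
I = +1·√(1/4π) = 0.28209479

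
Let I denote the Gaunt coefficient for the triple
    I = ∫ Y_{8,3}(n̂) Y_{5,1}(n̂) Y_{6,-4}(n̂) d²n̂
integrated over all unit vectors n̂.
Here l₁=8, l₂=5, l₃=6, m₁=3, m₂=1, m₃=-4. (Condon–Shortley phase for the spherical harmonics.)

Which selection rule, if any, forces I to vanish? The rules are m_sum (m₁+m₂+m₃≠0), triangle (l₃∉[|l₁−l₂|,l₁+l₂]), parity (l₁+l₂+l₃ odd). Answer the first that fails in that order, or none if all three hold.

azimuthal sum: 3 + 1 − 4 = 0  ✓
3 ≤ 6 ≤ 13 (triangle on l)  ✓
L = 8 + 5 + 6 = 19 (odd)  ✗

parity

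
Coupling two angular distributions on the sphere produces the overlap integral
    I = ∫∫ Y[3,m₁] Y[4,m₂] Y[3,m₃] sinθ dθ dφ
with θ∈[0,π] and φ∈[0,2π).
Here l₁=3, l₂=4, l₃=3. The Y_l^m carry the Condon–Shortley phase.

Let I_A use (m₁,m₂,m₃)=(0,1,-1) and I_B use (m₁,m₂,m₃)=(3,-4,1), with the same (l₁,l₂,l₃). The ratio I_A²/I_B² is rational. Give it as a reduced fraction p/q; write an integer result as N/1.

Same 3,4,3: normalisation and zero-m 3j drop out of the ratio.
A: Δ: 4! 2! 4! / 11! → 1/34650; sum: t=1:−1/288 t=2:+1/24 t=3:−1/48 = 5/288; 3j²(3 4 3; 0 1 -1) = Δ·Π!·Σ² = 5/462  (sign +1)
B: Δ: 4! 2! 4! / 11! → 1/34650; sum: t=0:+1/1152 = 1/1152; 3j²(3 4 3; 3 -4 1) = Δ·Π!·Σ² = 1/33  (sign +1)
I_A²/I_B² = (5/462)/(1/33) = 5/14

5/14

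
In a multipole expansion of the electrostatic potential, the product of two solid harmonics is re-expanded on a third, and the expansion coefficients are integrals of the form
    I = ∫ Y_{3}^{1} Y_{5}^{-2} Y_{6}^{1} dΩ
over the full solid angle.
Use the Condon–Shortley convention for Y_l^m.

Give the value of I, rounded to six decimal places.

0.080575

Checks pass: Σm=0; 14 even; l₃=6∈[2,8].
(2·3+1)(2·5+1)(2·6+1) = 1001
Δ: 2! 4! 8! / 15! → 1/675675
sum: t=0:+1/8640 t=1:−1/2304 t=2:+1/8640 = -7/34560
3j²(3 5 6; 0 0 0) = Δ·Π!·Σ² = 7/429  (sign -1)
sum: t=0:+1/5760 t=1:−1/8640 t=2:+1/241920 = 1/16128
3j²(3 5 6; 1 -2 1) = Δ·Π!·Σ² = 5/1001  (sign -1)
combine: 4πI² = 1001·7/429·5/1001 = 35/429
take √, sign +1: I = 0.08057502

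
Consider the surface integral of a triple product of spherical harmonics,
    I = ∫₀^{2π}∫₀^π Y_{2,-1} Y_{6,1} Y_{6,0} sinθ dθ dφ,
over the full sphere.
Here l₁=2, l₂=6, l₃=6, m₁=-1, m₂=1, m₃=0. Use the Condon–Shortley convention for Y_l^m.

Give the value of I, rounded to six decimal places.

m-sum 0 ✓  L=14 even ✓  4≤6≤8 ✓
Π(2lᵢ+1) = 5×13×13 = 845
triangle coeff Δ(2,6,6) = 1/90090
Σ_t [0,2]: t=0:+1/69120 t=1:−1/14400 t=2:+1/69120 = -7/172800
(3j)²=14/715 [(2 6 6; 0 0 0)], sign=-1
Σ_t [1,2]: t=1:−1/34560 t=2:+1/28800 = 1/172800
(3j)²=1/1430 [(2 6 6; -1 1 0)], sign=+1
⇒ 4πI² = 7/605
I = (-1)√(7/605/(4π)) = -0.03034355

-0.030344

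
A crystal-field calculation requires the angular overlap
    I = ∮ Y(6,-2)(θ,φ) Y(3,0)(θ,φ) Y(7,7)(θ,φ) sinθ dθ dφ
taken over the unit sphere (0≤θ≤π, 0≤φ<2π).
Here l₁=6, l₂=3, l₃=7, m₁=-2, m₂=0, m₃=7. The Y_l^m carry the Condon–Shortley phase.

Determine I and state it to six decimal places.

0.000000

-2 + 0 + 7 = 5 ≠ 0: azimuthal integral kills it; I = 0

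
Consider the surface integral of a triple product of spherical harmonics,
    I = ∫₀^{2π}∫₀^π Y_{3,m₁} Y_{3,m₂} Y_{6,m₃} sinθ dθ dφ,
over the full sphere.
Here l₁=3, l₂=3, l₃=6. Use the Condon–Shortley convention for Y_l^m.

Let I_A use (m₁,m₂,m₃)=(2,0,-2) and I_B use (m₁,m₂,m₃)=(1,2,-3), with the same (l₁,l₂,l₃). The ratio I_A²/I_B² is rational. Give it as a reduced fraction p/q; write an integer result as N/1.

16/27

Shared (l₁,l₂,l₃)=(3,3,6): N and (l;000)² cancel in I_A²/I_B².
A: Δ = 0!·6!·6!/13! = 1/12012; Racah Σ t=0..0: t=0:+1/4320 = 1/4320; ⇒ 3j(3 3 6; 2 0 -2)² = 8/429, sgn +1
B: Δ = 0!·6!·6!/13! = 1/12012; Racah Σ t=0..0: t=0:+1/5760 = 1/5760; ⇒ 3j(3 3 6; 1 2 -3)² = 9/286, sgn -1
I_A²/I_B² = (8/429)/(9/286) = 16/27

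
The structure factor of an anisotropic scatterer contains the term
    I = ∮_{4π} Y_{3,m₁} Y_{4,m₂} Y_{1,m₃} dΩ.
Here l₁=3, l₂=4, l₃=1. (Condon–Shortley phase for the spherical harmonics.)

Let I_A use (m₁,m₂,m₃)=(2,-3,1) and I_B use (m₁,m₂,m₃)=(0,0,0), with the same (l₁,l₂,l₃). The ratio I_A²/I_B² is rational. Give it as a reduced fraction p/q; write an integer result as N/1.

l's match ⇒ only the (l;m) 3-j factors differ between A and B.
A: triangle coeff Δ(3,4,1) = 1/252; Σ_t [1,1]: t=1:−1/240 = -1/240; (3j)²=1/12 [(3 4 1; 2 -3 1)], sign=-1
B: triangle coeff Δ(3,4,1) = 1/252; Σ_t [3,3]: t=3:−1/36 = -1/36; (3j)²=4/63 [(3 4 1; 0 0 0)], sign=+1
I_A²/I_B² = (1/12)/(4/63) = 21/16

21/16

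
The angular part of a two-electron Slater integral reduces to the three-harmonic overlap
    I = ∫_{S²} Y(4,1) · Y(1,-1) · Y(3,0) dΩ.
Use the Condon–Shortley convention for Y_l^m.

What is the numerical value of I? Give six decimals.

Checks pass: Σm=0; 8 even; l₃=3∈[3,5].
(2·4+1)(2·1+1)(2·3+1) = 189
Δ: 2! 6! 0! / 9! → 1/252
sum: t=1:−1/36 = -1/36
3j²(4 1 3; 0 0 0) = Δ·Π!·Σ² = 4/63  (sign +1)
sum: t=0:+1/72 = 1/72
3j²(4 1 3; 1 -1 0) = Δ·Π!·Σ² = 5/126  (sign -1)
combine: 4πI² = 189·4/63·5/126 = 10/21
take √, sign -1: I = -0.19466390

-0.194664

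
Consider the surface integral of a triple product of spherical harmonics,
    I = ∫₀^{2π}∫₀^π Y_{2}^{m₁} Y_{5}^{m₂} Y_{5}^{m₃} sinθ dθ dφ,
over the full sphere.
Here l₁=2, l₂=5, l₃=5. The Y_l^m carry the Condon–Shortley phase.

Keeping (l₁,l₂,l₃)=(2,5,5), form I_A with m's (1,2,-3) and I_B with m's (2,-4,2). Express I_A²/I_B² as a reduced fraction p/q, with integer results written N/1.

25/18

Same 2,5,5: normalisation and zero-m 3j drop out of the ratio.
A: Δ: 2! 2! 8! / 13! → 1/38610; sum: t=0:+1/10080 t=1:−1/2880 = -1/4032; 3j²(2 5 5; 1 2 -3) = Δ·Π!·Σ² = 10/429  (sign -1)
B: Δ: 2! 2! 8! / 13! → 1/38610; sum: t=0:+1/20160 = 1/20160; 3j²(2 5 5; 2 -4 2) = Δ·Π!·Σ² = 12/715  (sign -1)
I_A²/I_B² = (10/429)/(12/715) = 25/18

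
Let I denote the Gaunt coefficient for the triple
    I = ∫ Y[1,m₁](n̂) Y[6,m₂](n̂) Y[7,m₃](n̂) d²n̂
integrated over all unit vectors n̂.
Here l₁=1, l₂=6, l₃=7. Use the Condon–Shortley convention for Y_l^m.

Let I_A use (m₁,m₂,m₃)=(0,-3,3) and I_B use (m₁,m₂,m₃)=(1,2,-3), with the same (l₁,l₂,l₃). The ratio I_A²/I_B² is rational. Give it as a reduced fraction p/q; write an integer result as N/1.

Shared (l₁,l₂,l₃)=(1,6,7): N and (l;000)² cancel in I_A²/I_B².
A: Δ = 0!·2!·12!/15! = 1/1365; Racah Σ t=0..0: t=0:+1/2177280 = 1/2177280; ⇒ 3j(1 6 7; 0 -3 3)² = 8/273, sgn +1
B: Δ = 0!·2!·12!/15! = 1/1365; Racah Σ t=0..0: t=0:+1/1935360 = 1/1935360; ⇒ 3j(1 6 7; 1 2 -3)² = 3/91, sgn +1
I_A²/I_B² = (8/273)/(3/91) = 8/9

8/9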